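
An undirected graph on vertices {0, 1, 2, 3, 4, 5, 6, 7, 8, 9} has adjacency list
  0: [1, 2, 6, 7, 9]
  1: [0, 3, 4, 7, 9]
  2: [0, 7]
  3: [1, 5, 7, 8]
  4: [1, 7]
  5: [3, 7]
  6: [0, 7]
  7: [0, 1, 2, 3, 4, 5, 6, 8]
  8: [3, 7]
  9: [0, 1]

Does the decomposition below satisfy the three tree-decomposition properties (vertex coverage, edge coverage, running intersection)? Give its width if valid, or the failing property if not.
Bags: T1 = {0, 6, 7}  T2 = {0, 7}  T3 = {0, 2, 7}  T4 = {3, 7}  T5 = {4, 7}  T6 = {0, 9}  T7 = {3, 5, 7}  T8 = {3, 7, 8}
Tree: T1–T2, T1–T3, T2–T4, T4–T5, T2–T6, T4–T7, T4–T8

No — vertex 1 appears in no bag.

A tree decomposition must satisfy three properties: every vertex lies in some bag; for every edge, both endpoints lie together in some bag; and for every vertex, the bags containing it form a connected subtree. Here vertex 1 appears in no bag, so the decomposition is invalid.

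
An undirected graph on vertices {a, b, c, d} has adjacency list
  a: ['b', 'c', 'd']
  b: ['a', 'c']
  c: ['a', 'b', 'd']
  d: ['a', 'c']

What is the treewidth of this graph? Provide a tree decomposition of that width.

Treewidth 2.
One optimal decomposition is:
Bags: B1 = {a, c, d}  B2 = {a, b, c}
Tree: B1–B2

The largest bag has 3 vertices, giving width 2; this decomposition certifies tw(G) ≤ 2. For the lower bound, the 3 vertices {a, c, d} are pairwise adjacent, and any tree decomposition puts a clique entirely inside one bag — forcing width ≥ 2. Combining the bounds, tw(G) = 2.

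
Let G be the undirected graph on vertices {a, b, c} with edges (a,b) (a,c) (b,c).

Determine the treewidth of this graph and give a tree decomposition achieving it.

Treewidth 2.
One such decomposition:
Bags: B1 = {a, b, c}
Tree: (single bag)

A single bag containing all 3 vertices is trivially a valid decomposition of width 2. Conversely, {a, b, c} is a clique of size 3, and the vertices of any clique must share a bag in every tree decomposition; so some bag has ≥ 3 vertices and tw(G) ≥ 2. The upper and lower bounds meet at 2, so that is the treewidth.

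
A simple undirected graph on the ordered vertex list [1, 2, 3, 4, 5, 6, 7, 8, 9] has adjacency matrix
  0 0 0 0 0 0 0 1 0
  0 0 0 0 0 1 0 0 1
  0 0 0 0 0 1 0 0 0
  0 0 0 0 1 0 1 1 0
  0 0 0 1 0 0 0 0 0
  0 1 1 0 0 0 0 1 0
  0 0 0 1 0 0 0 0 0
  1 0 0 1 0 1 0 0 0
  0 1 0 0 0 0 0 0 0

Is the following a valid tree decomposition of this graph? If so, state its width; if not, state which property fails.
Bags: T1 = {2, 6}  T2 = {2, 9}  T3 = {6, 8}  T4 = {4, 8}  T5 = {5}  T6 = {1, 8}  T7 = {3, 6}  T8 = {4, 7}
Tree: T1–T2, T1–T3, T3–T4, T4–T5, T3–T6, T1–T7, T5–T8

No — edge (4,5) lies in no bag.

A tree decomposition must satisfy three properties: every vertex lies in some bag; for every edge, both endpoints lie together in some bag; and for every vertex, the bags containing it form a connected subtree. Here edge (4,5) lies in no bag, so the decomposition is invalid.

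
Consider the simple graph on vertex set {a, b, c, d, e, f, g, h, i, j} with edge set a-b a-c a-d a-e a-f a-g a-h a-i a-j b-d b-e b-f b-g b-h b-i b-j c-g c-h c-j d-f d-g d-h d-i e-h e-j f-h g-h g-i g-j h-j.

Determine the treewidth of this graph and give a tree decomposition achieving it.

Treewidth 4.
One optimal decomposition is:
Bags: B1 = {a, c, g, h, j}  B2 = {a, b, g, h, j}  B3 = {a, b, d, g, h}  B4 = {a, b, d, g, i}  B5 = {a, b, d, f, h}  B6 = {a, b, e, h, j}
Tree: B1–B2, B2–B3, B3–B4, B3–B5, B2–B6

Every bag has size at most 5, so the width is 5 − 1 = 4 and tw(G) ≤ 4. Conversely, {a, c, g, h, j} is a clique of size 5, and the vertices of any clique must share a bag in every tree decomposition; so some bag has ≥ 5 vertices and tw(G) ≥ 4. The upper and lower bounds meet at 4, so that is the treewidth.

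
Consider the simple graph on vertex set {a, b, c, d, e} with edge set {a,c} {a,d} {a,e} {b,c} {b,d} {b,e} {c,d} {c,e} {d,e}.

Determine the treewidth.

3

A width-3 tree decomposition is:
Bags: B1 = {b, c, d, e}  B2 = {a, c, d, e}
Tree: B1–B2
Every bag has size at most 4, so the width is 4 − 1 = 3 and tw(G) ≤ 3. Conversely, {a, c, d, e} is a clique of size 4, and the vertices of any clique must share a bag in every tree decomposition; so some bag has ≥ 4 vertices and tw(G) ≥ 3. Combining the bounds, tw(G) = 3.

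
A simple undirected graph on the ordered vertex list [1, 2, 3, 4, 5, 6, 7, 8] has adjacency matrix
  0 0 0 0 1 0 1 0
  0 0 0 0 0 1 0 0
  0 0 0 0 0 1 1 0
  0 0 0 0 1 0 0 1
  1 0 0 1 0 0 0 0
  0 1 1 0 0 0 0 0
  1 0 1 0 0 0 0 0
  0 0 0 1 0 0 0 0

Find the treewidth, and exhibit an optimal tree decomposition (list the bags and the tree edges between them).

Every bag has size at most 2, so the width is 2 − 1 = 1 and tw(G) ≤ 1. G has an edge, so its treewidth is at least 1. Hence tw(G) = 1 exactly.

Treewidth 1.
One such decomposition:
Bags: B1 = {4, 8}  B2 = {4, 5}  B3 = {1, 5}  B4 = {1, 7}  B5 = {3, 7}  B6 = {3, 6}  B7 = {2, 6}
Tree: B1–B2, B2–B3, B3–B4, B4–B5, B5–B6, B6–B7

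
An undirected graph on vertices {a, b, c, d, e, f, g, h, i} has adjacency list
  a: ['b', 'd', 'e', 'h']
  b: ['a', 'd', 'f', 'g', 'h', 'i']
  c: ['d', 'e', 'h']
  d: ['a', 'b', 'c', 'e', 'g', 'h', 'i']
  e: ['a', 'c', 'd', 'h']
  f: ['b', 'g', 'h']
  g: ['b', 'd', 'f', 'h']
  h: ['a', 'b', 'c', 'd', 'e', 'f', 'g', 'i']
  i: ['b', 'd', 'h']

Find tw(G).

3

A width-3 tree decomposition is:
Bags: B1 = {b, d, g, h}  B2 = {b, d, h, i}  B3 = {a, b, d, h}  B4 = {a, d, e, h}  B5 = {c, d, e, h}  B6 = {b, f, g, h}
Tree: B1–B2, B2–B3, B3–B4, B4–B5, B1–B6
Each bag holds 4 vertices, so the decomposition has width 3, which upper-bounds the treewidth. On the other hand G contains the 4-clique {c, d, e, h}. A clique must lie in a single bag of any decomposition, so no decomposition can have width below 3. The upper and lower bounds meet at 3, so that is the treewidth.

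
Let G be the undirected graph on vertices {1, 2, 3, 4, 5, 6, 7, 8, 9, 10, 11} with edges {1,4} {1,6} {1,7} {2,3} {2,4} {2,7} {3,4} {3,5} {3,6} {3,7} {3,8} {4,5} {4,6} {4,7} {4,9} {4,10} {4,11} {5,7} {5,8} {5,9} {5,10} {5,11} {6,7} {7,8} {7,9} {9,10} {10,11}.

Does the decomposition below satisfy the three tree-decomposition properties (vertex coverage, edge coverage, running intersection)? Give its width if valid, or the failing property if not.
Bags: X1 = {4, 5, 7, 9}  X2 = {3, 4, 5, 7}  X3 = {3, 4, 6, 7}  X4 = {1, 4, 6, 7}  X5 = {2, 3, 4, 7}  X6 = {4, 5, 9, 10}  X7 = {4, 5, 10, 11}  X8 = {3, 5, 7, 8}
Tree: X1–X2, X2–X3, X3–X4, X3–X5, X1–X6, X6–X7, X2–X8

Yes; width 3.

Vertex coverage: the bags together contain {1, 2, 3, 4, 5, 6, 7, 8, 9, 10, 11}, the full vertex set. Edge coverage: each edge of G has both endpoints in at least one bag. Running intersection: for every vertex, the bags containing it form a connected subtree. All three properties hold, so this is a valid tree decomposition of width max|bag| − 1 = 3, and hence tw(G) ≤ 3.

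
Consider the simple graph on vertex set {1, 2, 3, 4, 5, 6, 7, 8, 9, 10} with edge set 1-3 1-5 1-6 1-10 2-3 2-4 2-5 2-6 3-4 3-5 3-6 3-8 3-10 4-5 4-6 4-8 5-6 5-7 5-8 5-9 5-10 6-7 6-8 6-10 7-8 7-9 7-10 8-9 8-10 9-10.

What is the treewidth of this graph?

4

A width-4 tree decomposition is:
Bags: B1 = {3, 5, 6, 8, 10}  B2 = {5, 6, 7, 8, 10}  B3 = {3, 4, 5, 6, 8}  B4 = {2, 3, 4, 5, 6}  B5 = {5, 7, 8, 9, 10}  B6 = {1, 3, 5, 6, 10}
Tree: B1–B2, B1–B3, B3–B4, B2–B5, B1–B6
The largest bag has 5 vertices, giving width 4; this decomposition certifies tw(G) ≤ 4. For the lower bound, the 5 vertices {5, 7, 8, 9, 10} are pairwise adjacent, and any tree decomposition puts a clique entirely inside one bag — forcing width ≥ 4. Therefore the treewidth is 4.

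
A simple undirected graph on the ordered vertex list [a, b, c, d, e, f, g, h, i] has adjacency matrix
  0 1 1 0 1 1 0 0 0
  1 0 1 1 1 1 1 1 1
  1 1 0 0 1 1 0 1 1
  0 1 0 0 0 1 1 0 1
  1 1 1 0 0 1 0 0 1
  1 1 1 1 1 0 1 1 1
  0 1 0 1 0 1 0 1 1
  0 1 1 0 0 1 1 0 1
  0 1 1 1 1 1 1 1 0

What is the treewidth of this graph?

A width-4 tree decomposition is:
Bags: B1 = {b, f, g, h, i}  B2 = {b, c, f, h, i}  B3 = {b, d, f, g, i}  B4 = {b, c, e, f, i}  B5 = {a, b, c, e, f}
Tree: B1–B2, B1–B3, B2–B4, B4–B5
Each bag holds 5 vertices, so the decomposition has width 4, which upper-bounds the treewidth. On the other hand G contains the 5-clique {a, b, c, e, f}. A clique must lie in a single bag of any decomposition, so no decomposition can have width below 4. The upper and lower bounds meet at 4, so that is the treewidth.

4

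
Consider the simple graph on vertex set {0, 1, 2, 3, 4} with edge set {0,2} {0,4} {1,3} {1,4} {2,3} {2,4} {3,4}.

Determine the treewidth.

A width-2 tree decomposition is:
Bags: B1 = {1, 3, 4}  B2 = {2, 3, 4}  B3 = {0, 2, 4}
Tree: B1–B2, B2–B3
Each bag holds 3 vertices, so the decomposition has width 2, which upper-bounds the treewidth. For the lower bound, the 3 vertices {1, 3, 4} are pairwise adjacent, and any tree decomposition puts a clique entirely inside one bag — forcing width ≥ 2. Combining the bounds, tw(G) = 2.

2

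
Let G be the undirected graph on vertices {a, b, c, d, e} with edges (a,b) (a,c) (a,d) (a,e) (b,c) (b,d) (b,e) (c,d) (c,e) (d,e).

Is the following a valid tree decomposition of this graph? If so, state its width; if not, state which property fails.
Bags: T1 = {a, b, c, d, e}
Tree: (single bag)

Checking the three conditions: (i) the bags cover all of {a, b, c, d, e}; (ii) for each edge, some bag contains both endpoints; (iii) the bags containing any fixed vertex form a subtree. All hold, so the decomposition is valid with width 5 − 1 = 4.

Yes; width 4.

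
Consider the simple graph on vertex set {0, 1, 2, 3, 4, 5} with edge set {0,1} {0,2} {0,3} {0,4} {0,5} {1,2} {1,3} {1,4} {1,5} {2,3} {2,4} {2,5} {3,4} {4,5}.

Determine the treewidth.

A width-4 tree decomposition is:
Bags: B1 = {0, 1, 2, 3, 4}  B2 = {0, 1, 2, 4, 5}
Tree: B1–B2
The largest bag has 5 vertices, giving width 4; this decomposition certifies tw(G) ≤ 4. On the other hand G contains the 5-clique {0, 1, 2, 3, 4}. A clique must lie in a single bag of any decomposition, so no decomposition can have width below 4. The upper and lower bounds meet at 4, so that is the treewidth.

4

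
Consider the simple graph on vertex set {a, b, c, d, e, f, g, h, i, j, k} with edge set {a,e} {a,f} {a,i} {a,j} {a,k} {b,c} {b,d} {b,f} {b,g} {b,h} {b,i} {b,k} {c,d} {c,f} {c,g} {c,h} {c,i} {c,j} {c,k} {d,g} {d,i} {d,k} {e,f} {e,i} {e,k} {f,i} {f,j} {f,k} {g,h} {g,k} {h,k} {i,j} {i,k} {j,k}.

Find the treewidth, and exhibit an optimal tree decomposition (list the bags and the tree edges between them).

Treewidth 4.
Bags: B1 = {b, c, d, g, k}  B2 = {b, c, d, i, k}  B3 = {b, c, g, h, k}  B4 = {b, c, f, i, k}  B5 = {c, f, i, j, k}  B6 = {a, f, i, j, k}  B7 = {a, e, f, i, k}
Tree: B1–B2, B1–B3, B2–B4, B4–B5, B5–B6, B6–B7

Every bag has size at most 5, so the width is 5 − 1 = 4 and tw(G) ≤ 4. For the lower bound, the 5 vertices {b, c, d, g, k} are pairwise adjacent, and any tree decomposition puts a clique entirely inside one bag — forcing width ≥ 4. Combining the bounds, tw(G) = 4.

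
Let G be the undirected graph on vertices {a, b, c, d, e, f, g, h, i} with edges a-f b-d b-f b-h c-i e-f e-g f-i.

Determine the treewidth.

A width-1 tree decomposition is:
Bags: B1 = {a, f}  B2 = {b, f}  B3 = {b, h}  B4 = {f, i}  B5 = {b, d}  B6 = {e, f}  B7 = {c, i}  B8 = {e, g}
Tree: B1–B2, B2–B3, B1–B4, B2–B5, B4–B6, B4–B7, B6–B8
The largest bag has 2 vertices, giving width 1; this decomposition certifies tw(G) ≤ 1. Any graph with an edge has treewidth ≥ 1, and G has the edge a–f. Combining the bounds, tw(G) = 1.

1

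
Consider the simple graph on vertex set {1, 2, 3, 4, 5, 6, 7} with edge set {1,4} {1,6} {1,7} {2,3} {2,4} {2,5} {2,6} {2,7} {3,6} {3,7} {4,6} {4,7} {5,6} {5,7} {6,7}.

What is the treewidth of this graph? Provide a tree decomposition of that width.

Every bag has size at most 4, so the width is 4 − 1 = 3 and tw(G) ≤ 3. For the lower bound, the 4 vertices {1, 4, 6, 7} are pairwise adjacent, and any tree decomposition puts a clique entirely inside one bag — forcing width ≥ 3. Therefore the treewidth is 3.

Treewidth 3.
Bags: B1 = {2, 4, 6, 7}  B2 = {2, 3, 6, 7}  B3 = {1, 4, 6, 7}  B4 = {2, 5, 6, 7}
Tree: B1–B2, B1–B3, B1–B4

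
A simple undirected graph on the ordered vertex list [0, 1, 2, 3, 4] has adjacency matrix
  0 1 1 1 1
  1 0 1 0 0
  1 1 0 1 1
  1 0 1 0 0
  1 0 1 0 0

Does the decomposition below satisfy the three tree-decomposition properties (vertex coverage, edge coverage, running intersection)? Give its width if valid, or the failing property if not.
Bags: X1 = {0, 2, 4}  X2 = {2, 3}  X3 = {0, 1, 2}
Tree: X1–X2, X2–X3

A tree decomposition must satisfy three properties: every vertex lies in some bag; for every edge, both endpoints lie together in some bag; and for every vertex, the bags containing it form a connected subtree. Here edge (0,3) lies in no bag, so the decomposition is invalid.

No — edge (0,3) lies in no bag.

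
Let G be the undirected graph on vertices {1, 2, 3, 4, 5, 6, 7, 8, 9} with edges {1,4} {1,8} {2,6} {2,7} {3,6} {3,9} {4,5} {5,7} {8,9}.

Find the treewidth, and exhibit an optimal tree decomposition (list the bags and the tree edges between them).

Treewidth 2.
One such decomposition:
Bags: B1 = {2, 6, 7}  B2 = {3, 6, 7}  B3 = {3, 7, 9}  B4 = {7, 8, 9}  B5 = {1, 7, 8}  B6 = {1, 4, 7}  B7 = {4, 5, 7}
Tree: B1–B2, B2–B3, B3–B4, B4–B5, B5–B6, B6–B7

Each bag holds 3 vertices, so the decomposition has width 2, which upper-bounds the treewidth. For the lower bound, G contains the cycle 7–2–6–3–9–8–1–4–5–7, so G is not a forest; only forests have treewidth ≤ 1, hence tw(G) ≥ 2. The upper and lower bounds meet at 2, so that is the treewidth.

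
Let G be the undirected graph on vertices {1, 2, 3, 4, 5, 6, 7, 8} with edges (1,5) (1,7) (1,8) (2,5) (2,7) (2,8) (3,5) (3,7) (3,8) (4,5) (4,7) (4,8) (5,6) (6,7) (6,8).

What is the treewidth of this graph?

3

A width-3 tree decomposition is:
Bags: B1 = {2, 5, 7, 8}  B2 = {5, 6, 7, 8}  B3 = {1, 5, 7, 8}  B4 = {4, 5, 7, 8}  B5 = {3, 5, 7, 8}
Tree: B1–B2, B2–B3, B3–B4, B4–B5
Every bag has size at most 4, so the width is 4 − 1 = 3 and tw(G) ≤ 3. For the lower bound: the 4 vertex sets {2,8}, {6,7}, {5}, {1} are disjoint, each induces a connected subgraph, and every pair is joined by at least one edge of G. Contracting each set to a single vertex therefore yields K_{4} as a minor, and since treewidth is minor-monotone, tw(G) ≥ tw(K_{4}) = 3. Therefore the treewidth is 3.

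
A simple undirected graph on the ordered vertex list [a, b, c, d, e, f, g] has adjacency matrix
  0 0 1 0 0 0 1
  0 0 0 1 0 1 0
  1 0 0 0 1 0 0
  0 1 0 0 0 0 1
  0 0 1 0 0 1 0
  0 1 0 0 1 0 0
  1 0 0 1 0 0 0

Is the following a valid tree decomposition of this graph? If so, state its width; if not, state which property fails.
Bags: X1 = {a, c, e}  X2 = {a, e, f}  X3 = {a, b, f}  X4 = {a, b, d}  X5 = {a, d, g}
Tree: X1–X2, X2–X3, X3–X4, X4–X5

Yes; width 2.

Every vertex of G appears in some bag (union = {a, b, c, d, e, f, g}); every edge is covered by a bag; and for each vertex v the set of bags containing v is connected in the bag tree. The decomposition is therefore valid. The largest bag has 3 vertices, so the width is 2.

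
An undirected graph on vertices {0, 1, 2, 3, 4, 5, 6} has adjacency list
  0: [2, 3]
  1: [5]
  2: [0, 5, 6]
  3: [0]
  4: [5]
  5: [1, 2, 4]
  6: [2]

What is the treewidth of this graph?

A width-1 tree decomposition is:
Bags: B1 = {4, 5}  B2 = {1, 5}  B3 = {2, 5}  B4 = {0, 2}  B5 = {0, 3}  B6 = {2, 6}
Tree: B1–B2, B1–B3, B3–B4, B4–B5, B3–B6
Each bag holds 2 vertices, so the decomposition has width 1, which upper-bounds the treewidth. Since G has at least one edge (e.g. 4–5), it is not an edgeless graph, so tw(G) ≥ 1. Hence tw(G) = 1 exactly.

1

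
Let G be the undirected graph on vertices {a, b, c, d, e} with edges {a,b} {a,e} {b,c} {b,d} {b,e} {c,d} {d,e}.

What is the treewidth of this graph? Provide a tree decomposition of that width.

Each bag holds 3 vertices, so the decomposition has width 2, which upper-bounds the treewidth. On the other hand G contains the 3-clique {b, d, e}. A clique must lie in a single bag of any decomposition, so no decomposition can have width below 2. Hence tw(G) = 2 exactly.

Treewidth 2.
One optimal decomposition is:
Bags: B1 = {b, d, e}  B2 = {a, b, e}  B3 = {b, c, d}
Tree: B1–B2, B1–B3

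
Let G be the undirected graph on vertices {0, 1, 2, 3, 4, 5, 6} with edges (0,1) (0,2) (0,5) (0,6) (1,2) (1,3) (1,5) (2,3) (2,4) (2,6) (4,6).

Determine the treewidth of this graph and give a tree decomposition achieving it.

Treewidth 2.
Bags: B1 = {2, 4, 6}  B2 = {0, 2, 6}  B3 = {0, 1, 2}  B4 = {1, 2, 3}  B5 = {0, 1, 5}
Tree: B1–B2, B2–B3, B3–B4, B3–B5

The largest bag has 3 vertices, giving width 2; this decomposition certifies tw(G) ≤ 2. Conversely, {0, 1, 2} is a clique of size 3, and the vertices of any clique must share a bag in every tree decomposition; so some bag has ≥ 3 vertices and tw(G) ≥ 2. Therefore the treewidth is 2.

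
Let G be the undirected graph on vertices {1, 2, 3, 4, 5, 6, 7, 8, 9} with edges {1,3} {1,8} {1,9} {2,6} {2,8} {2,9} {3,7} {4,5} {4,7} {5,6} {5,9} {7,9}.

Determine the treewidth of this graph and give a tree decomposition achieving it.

Treewidth 3.
One such decomposition:
Bags: B1 = {4, 5, 6, 7}  B2 = {5, 6, 7, 9}  B3 = {2, 6, 7, 9}  B4 = {2, 3, 7, 9}  B5 = {1, 2, 3, 9}  B6 = {1, 2, 3, 8}
Tree: B1–B2, B2–B3, B3–B4, B4–B5, B5–B6

The largest bag has 4 vertices, giving width 3; this decomposition certifies tw(G) ≤ 3. For the lower bound: the 4 vertex sets {4,5,6}, {7}, {9}, {1,2,3,8} are disjoint, each induces a connected subgraph, and every pair is joined by at least one edge of G. Contracting each set to a single vertex therefore yields K_{4} as a minor, and since treewidth is minor-monotone, tw(G) ≥ tw(K_{4}) = 3. Hence tw(G) = 3 exactly.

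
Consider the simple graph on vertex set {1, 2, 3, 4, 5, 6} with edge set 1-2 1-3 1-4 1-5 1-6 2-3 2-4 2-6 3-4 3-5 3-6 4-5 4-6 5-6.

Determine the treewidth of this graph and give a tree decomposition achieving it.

Each bag holds 5 vertices, so the decomposition has width 4, which upper-bounds the treewidth. For the lower bound, the 5 vertices {1, 2, 3, 4, 6} are pairwise adjacent, and any tree decomposition puts a clique entirely inside one bag — forcing width ≥ 4. Combining the bounds, tw(G) = 4.

Treewidth 4.
One such decomposition:
Bags: B1 = {1, 3, 4, 5, 6}  B2 = {1, 2, 3, 4, 6}
Tree: B1–B2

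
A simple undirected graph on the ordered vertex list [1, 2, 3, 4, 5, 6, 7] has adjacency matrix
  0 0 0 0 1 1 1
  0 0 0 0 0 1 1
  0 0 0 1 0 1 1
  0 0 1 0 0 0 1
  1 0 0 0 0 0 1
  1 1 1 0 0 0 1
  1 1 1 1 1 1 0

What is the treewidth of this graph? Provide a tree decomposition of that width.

Treewidth 2.
Bags: B1 = {3, 6, 7}  B2 = {1, 6, 7}  B3 = {2, 6, 7}  B4 = {3, 4, 7}  B5 = {1, 5, 7}
Tree: B1–B2, B1–B3, B1–B4, B2–B5

The largest bag has 3 vertices, giving width 2; this decomposition certifies tw(G) ≤ 2. For the lower bound, the 3 vertices {3, 4, 7} are pairwise adjacent, and any tree decomposition puts a clique entirely inside one bag — forcing width ≥ 2. Hence tw(G) = 2 exactly.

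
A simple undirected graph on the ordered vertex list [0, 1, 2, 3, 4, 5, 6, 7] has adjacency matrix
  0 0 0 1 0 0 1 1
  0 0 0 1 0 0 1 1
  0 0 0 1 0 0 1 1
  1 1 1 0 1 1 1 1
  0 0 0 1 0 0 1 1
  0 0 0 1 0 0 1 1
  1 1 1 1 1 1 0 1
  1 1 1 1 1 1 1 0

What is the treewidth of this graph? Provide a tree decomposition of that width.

Every bag has size at most 4, so the width is 4 − 1 = 3 and tw(G) ≤ 3. Conversely, {0, 3, 6, 7} is a clique of size 4, and the vertices of any clique must share a bag in every tree decomposition; so some bag has ≥ 4 vertices and tw(G) ≥ 3. The upper and lower bounds meet at 3, so that is the treewidth.

Treewidth 3.
One such decomposition:
Bags: B1 = {2, 3, 6, 7}  B2 = {1, 3, 6, 7}  B3 = {3, 4, 6, 7}  B4 = {0, 3, 6, 7}  B5 = {3, 5, 6, 7}
Tree: B1–B2, B2–B3, B1–B4, B3–B5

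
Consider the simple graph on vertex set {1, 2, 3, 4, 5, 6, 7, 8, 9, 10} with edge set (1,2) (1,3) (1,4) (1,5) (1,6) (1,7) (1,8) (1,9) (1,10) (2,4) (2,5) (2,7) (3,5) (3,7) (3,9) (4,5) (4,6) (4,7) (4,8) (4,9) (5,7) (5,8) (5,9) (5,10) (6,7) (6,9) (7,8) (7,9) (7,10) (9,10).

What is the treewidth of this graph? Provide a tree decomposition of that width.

Treewidth 4.
Bags: B1 = {1, 4, 5, 7, 9}  B2 = {1, 2, 4, 5, 7}  B3 = {1, 4, 6, 7, 9}  B4 = {1, 3, 5, 7, 9}  B5 = {1, 5, 7, 9, 10}  B6 = {1, 4, 5, 7, 8}
Tree: B1–B2, B1–B3, B1–B4, B4–B5, B2–B6

Each bag holds 5 vertices, so the decomposition has width 4, which upper-bounds the treewidth. For the lower bound, the 5 vertices {1, 5, 7, 9, 10} are pairwise adjacent, and any tree decomposition puts a clique entirely inside one bag — forcing width ≥ 4. The upper and lower bounds meet at 4, so that is the treewidth.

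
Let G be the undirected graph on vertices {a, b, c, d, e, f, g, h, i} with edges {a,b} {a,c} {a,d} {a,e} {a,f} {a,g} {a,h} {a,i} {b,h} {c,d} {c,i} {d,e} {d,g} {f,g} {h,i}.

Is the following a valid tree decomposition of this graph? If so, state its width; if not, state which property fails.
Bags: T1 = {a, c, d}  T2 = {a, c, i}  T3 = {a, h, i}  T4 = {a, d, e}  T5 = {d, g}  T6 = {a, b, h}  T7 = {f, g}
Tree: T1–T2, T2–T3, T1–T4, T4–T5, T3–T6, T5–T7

A tree decomposition must satisfy three properties: every vertex lies in some bag; for every edge, both endpoints lie together in some bag; and for every vertex, the bags containing it form a connected subtree. Here edge (a,g) lies in no bag, so the decomposition is invalid.

No — edge (a,g) lies in no bag.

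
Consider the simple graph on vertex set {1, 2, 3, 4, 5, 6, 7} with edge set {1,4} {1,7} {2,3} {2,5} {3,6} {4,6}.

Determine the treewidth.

1

A width-1 tree decomposition is:
Bags: B1 = {1, 7}  B2 = {1, 4}  B3 = {4, 6}  B4 = {3, 6}  B5 = {2, 3}  B6 = {2, 5}
Tree: B1–B2, B2–B3, B3–B4, B4–B5, B5–B6
Every bag has size at most 2, so the width is 2 − 1 = 1 and tw(G) ≤ 1. Any graph with an edge has treewidth ≥ 1, and G has the edge 7–1. The upper and lower bounds meet at 1, so that is the treewidth.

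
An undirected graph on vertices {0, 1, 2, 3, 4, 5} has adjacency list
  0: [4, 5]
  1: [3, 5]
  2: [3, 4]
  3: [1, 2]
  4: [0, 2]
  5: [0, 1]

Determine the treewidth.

A width-2 tree decomposition is:
Bags: B1 = {0, 4, 5}  B2 = {1, 4, 5}  B3 = {1, 3, 4}  B4 = {2, 3, 4}
Tree: B1–B2, B2–B3, B3–B4
The largest bag has 3 vertices, giving width 2; this decomposition certifies tw(G) ≤ 2. The edges 4–0–5–1–3–2–4 form a cycle, so G is not a tree and its treewidth is at least 2. Hence tw(G) = 2 exactly.

2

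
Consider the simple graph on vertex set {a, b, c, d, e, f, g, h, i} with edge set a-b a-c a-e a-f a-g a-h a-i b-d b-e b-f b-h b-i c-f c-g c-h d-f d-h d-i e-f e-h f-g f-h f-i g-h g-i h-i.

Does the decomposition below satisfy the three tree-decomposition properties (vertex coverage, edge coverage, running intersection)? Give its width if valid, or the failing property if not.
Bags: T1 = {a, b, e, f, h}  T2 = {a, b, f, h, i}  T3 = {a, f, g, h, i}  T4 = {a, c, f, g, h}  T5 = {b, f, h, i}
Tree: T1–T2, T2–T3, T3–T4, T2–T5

No — vertex d appears in no bag.

A tree decomposition must satisfy three properties: every vertex lies in some bag; for every edge, both endpoints lie together in some bag; and for every vertex, the bags containing it form a connected subtree. Here vertex d appears in no bag, so the decomposition is invalid.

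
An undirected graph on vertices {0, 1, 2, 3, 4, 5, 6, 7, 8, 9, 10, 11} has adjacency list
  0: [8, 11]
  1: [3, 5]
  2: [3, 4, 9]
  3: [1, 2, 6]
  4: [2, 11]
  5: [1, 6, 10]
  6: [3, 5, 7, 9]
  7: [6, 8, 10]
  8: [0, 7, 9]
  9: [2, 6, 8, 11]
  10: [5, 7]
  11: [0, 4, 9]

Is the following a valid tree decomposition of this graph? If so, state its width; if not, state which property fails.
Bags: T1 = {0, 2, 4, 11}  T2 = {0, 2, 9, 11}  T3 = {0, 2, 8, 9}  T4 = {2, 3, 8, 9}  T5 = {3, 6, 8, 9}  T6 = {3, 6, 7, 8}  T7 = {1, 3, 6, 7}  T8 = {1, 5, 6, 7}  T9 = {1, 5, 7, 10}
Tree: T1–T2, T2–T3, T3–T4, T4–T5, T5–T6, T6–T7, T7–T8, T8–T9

Checking the three conditions: (i) the bags cover all of {0, 1, 2, 3, 4, 5, 6, 7, 8, 9, 10, 11}; (ii) for each edge, some bag contains both endpoints; (iii) the bags containing any fixed vertex form a subtree. All hold, so the decomposition is valid with width 4 − 1 = 3.

Yes; width 3.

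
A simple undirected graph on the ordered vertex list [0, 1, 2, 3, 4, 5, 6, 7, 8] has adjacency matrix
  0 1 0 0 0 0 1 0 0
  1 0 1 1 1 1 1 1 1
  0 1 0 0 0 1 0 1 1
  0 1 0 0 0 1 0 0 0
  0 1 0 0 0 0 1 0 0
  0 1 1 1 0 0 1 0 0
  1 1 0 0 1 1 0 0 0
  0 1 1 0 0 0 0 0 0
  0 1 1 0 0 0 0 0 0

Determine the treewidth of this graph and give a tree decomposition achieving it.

Treewidth 2.
Bags: B1 = {0, 1, 6}  B2 = {1, 5, 6}  B3 = {1, 3, 5}  B4 = {1, 4, 6}  B5 = {1, 2, 5}  B6 = {1, 2, 8}  B7 = {1, 2, 7}
Tree: B1–B2, B2–B3, B2–B4, B2–B5, B5–B6, B6–B7

Every bag has size at most 3, so the width is 3 − 1 = 2 and tw(G) ≤ 2. For the lower bound, the 3 vertices {0, 1, 6} are pairwise adjacent, and any tree decomposition puts a clique entirely inside one bag — forcing width ≥ 2. The upper and lower bounds meet at 2, so that is the treewidth.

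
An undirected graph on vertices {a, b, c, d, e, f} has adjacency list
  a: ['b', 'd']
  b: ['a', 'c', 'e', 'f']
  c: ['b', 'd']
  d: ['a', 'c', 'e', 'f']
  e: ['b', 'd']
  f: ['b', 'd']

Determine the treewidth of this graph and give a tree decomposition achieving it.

Every bag has size at most 3, so the width is 3 − 1 = 2 and tw(G) ≤ 2. For the lower bound, G contains the cycle d–e–b–a–d, so G is not a forest; only forests have treewidth ≤ 1, hence tw(G) ≥ 2. The upper and lower bounds meet at 2, so that is the treewidth.

Treewidth 2.
Bags: B1 = {b, d, e}  B2 = {a, b, d}  B3 = {b, d, f}  B4 = {b, c, d}
Tree: B1–B2, B2–B3, B3–B4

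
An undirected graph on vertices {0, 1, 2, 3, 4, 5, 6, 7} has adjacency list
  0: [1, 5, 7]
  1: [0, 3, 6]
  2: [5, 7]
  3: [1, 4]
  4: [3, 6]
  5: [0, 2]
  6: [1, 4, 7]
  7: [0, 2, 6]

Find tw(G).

2

A width-2 tree decomposition is:
Bags: B1 = {0, 2, 5}  B2 = {0, 2, 7}  B3 = {0, 1, 7}  B4 = {1, 6, 7}  B5 = {1, 3, 6}  B6 = {3, 4, 6}
Tree: B1–B2, B2–B3, B3–B4, B4–B5, B5–B6
Every bag has size at most 3, so the width is 3 − 1 = 2 and tw(G) ≤ 2. Since 5–2–7–0–5 is a cycle in G, G is not acyclic. Forests are exactly the graphs of treewidth ≤ 1, so tw(G) ≥ 2. Therefore the treewidth is 2.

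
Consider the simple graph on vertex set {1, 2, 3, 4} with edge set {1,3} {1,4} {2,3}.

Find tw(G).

1

A width-1 tree decomposition is:
Bags: B1 = {1, 4}  B2 = {1, 3}  B3 = {2, 3}
Tree: B1–B2, B2–B3
The largest bag has 2 vertices, giving width 1; this decomposition certifies tw(G) ≤ 1. Since G has at least one edge (e.g. 4–1), it is not an edgeless graph, so tw(G) ≥ 1. Combining the bounds, tw(G) = 1.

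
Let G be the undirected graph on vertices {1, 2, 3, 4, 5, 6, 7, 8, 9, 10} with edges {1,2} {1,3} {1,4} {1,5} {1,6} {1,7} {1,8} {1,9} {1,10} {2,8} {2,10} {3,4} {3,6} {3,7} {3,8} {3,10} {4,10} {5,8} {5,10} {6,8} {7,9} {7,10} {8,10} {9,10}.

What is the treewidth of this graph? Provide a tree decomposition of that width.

Treewidth 3.
One such decomposition:
Bags: B1 = {1, 3, 8, 10}  B2 = {1, 3, 4, 10}  B3 = {1, 5, 8, 10}  B4 = {1, 3, 7, 10}  B5 = {1, 2, 8, 10}  B6 = {1, 3, 6, 8}  B7 = {1, 7, 9, 10}
Tree: B1–B2, B1–B3, B2–B4, B1–B5, B1–B6, B4–B7

Every bag has size at most 4, so the width is 4 − 1 = 3 and tw(G) ≤ 3. Conversely, {1, 7, 9, 10} is a clique of size 4, and the vertices of any clique must share a bag in every tree decomposition; so some bag has ≥ 4 vertices and tw(G) ≥ 3. Combining the bounds, tw(G) = 3.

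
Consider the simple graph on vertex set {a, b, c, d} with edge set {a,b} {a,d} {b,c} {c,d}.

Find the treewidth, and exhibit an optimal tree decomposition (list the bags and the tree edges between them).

Treewidth 2.
One optimal decomposition is:
Bags: B1 = {b, c, d}  B2 = {a, b, d}
Tree: B1–B2

Each bag holds 3 vertices, so the decomposition has width 2, which upper-bounds the treewidth. For the lower bound, G contains the cycle d–c–b–a–d, so G is not a forest; only forests have treewidth ≤ 1, hence tw(G) ≥ 2. Combining the bounds, tw(G) = 2.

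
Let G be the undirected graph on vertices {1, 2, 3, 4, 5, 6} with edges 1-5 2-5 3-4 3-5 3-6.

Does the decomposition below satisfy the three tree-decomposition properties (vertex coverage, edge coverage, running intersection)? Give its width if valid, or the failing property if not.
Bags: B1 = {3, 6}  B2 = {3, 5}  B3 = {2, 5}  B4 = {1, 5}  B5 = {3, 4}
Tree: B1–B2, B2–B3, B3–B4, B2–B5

Checking the three conditions: (i) the bags cover all of {1, 2, 3, 4, 5, 6}; (ii) for each edge, some bag contains both endpoints; (iii) the bags containing any fixed vertex form a subtree. All hold, so the decomposition is valid with width 2 − 1 = 1.

Yes; width 1.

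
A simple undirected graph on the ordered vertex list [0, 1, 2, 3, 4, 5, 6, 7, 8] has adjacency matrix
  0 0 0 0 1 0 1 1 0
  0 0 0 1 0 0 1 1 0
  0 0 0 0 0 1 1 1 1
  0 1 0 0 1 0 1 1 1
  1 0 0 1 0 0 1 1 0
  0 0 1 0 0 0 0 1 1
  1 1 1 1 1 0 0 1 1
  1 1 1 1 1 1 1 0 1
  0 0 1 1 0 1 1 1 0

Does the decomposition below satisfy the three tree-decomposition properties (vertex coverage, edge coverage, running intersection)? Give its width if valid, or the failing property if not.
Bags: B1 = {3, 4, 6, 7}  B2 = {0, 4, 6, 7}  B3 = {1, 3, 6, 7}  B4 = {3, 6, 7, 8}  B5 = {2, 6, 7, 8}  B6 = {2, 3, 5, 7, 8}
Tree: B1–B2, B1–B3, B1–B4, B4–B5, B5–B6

A tree decomposition must satisfy three properties: every vertex lies in some bag; for every edge, both endpoints lie together in some bag; and for every vertex, the bags containing it form a connected subtree. Here bags containing vertex 3 are not connected in the tree, so the decomposition is invalid.

No — bags containing vertex 3 are not connected in the tree.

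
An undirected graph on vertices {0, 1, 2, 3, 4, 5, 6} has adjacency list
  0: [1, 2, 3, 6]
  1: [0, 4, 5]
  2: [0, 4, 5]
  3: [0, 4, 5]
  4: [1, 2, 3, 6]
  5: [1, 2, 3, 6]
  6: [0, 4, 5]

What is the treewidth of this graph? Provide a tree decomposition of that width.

Every bag has size at most 4, so the width is 4 − 1 = 3 and tw(G) ≤ 3. For the lower bound: the 4 vertex sets {0,2}, {3,5}, {4}, {1} are disjoint, each induces a connected subgraph, and every pair is joined by at least one edge of G. Contracting each set to a single vertex therefore yields K_{4} as a minor, and since treewidth is minor-monotone, tw(G) ≥ tw(K_{4}) = 3. Combining the bounds, tw(G) = 3.

Treewidth 3.
One optimal decomposition is:
Bags: B1 = {0, 2, 4, 5}  B2 = {0, 3, 4, 5}  B3 = {0, 1, 4, 5}  B4 = {0, 4, 5, 6}
Tree: B1–B2, B2–B3, B3–B4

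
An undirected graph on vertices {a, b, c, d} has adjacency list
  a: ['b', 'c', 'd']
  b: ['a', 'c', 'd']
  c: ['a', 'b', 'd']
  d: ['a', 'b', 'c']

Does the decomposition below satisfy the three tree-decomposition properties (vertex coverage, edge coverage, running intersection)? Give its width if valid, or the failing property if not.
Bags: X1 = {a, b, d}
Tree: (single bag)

A tree decomposition must satisfy three properties: every vertex lies in some bag; for every edge, both endpoints lie together in some bag; and for every vertex, the bags containing it form a connected subtree. Here vertex c appears in no bag, so the decomposition is invalid.

No — vertex c appears in no bag.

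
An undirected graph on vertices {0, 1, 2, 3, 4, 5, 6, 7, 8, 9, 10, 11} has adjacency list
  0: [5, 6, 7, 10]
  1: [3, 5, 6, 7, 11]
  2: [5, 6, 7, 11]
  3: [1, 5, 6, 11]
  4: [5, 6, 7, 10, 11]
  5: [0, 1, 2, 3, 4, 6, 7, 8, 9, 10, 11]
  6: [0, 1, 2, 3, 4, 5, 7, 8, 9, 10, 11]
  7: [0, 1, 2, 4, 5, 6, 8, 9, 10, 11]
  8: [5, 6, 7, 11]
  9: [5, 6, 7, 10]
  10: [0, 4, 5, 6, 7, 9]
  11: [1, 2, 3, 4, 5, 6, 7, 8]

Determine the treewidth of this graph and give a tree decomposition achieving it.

Treewidth 4.
One optimal decomposition is:
Bags: B1 = {1, 3, 5, 6, 11}  B2 = {1, 5, 6, 7, 11}  B3 = {2, 5, 6, 7, 11}  B4 = {4, 5, 6, 7, 11}  B5 = {4, 5, 6, 7, 10}  B6 = {5, 6, 7, 9, 10}  B7 = {5, 6, 7, 8, 11}  B8 = {0, 5, 6, 7, 10}
Tree: B1–B2, B2–B3, B3–B4, B4–B5, B5–B6, B3–B7, B5–B8

Every bag has size at most 5, so the width is 5 − 1 = 4 and tw(G) ≤ 4. Conversely, {1, 3, 5, 6, 11} is a clique of size 5, and the vertices of any clique must share a bag in every tree decomposition; so some bag has ≥ 5 vertices and tw(G) ≥ 4. The upper and lower bounds meet at 4, so that is the treewidth.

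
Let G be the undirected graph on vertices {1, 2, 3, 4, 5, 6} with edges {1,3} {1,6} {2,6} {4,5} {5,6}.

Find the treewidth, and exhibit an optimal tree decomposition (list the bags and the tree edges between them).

Treewidth 1.
Bags: B1 = {2, 6}  B2 = {1, 6}  B3 = {5, 6}  B4 = {1, 3}  B5 = {4, 5}
Tree: B1–B2, B2–B3, B2–B4, B3–B5

Each bag holds 2 vertices, so the decomposition has width 1, which upper-bounds the treewidth. Since G has at least one edge (e.g. 6–2), it is not an edgeless graph, so tw(G) ≥ 1. The upper and lower bounds meet at 1, so that is the treewidth.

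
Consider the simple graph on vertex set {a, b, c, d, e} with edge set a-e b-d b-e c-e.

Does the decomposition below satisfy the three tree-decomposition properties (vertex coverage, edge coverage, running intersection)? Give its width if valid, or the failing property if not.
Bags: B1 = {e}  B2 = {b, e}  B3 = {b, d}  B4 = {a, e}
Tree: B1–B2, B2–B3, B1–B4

No — vertex c appears in no bag.

A tree decomposition must satisfy three properties: every vertex lies in some bag; for every edge, both endpoints lie together in some bag; and for every vertex, the bags containing it form a connected subtree. Here vertex c appears in no bag, so the decomposition is invalid.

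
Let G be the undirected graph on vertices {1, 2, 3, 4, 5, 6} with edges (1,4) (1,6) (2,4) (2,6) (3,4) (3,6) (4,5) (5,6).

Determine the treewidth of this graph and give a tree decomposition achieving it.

Treewidth 2.
One optimal decomposition is:
Bags: B1 = {4, 5, 6}  B2 = {2, 4, 6}  B3 = {3, 4, 6}  B4 = {1, 4, 6}
Tree: B1–B2, B2–B3, B3–B4

Every bag has size at most 3, so the width is 3 − 1 = 2 and tw(G) ≤ 2. For the lower bound, G contains the cycle 5–6–2–4–5, so G is not a forest; only forests have treewidth ≤ 1, hence tw(G) ≥ 2. Therefore the treewidth is 2.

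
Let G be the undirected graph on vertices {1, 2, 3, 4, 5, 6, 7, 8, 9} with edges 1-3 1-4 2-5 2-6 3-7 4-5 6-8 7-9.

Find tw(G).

A width-1 tree decomposition is:
Bags: B1 = {6, 8}  B2 = {2, 6}  B3 = {2, 5}  B4 = {4, 5}  B5 = {1, 4}  B6 = {1, 3}  B7 = {3, 7}  B8 = {7, 9}
Tree: B1–B2, B2–B3, B3–B4, B4–B5, B5–B6, B6–B7, B7–B8
Every bag has size at most 2, so the width is 2 − 1 = 1 and tw(G) ≤ 1. Since G has at least one edge (e.g. 8–6), it is not an edgeless graph, so tw(G) ≥ 1. Hence tw(G) = 1 exactly.

1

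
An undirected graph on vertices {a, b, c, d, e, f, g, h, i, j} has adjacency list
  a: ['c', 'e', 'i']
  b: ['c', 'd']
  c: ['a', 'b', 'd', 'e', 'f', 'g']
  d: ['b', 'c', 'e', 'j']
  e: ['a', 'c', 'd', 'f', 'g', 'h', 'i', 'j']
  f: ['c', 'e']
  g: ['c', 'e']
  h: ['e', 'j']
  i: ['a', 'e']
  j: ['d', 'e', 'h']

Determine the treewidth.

A width-2 tree decomposition is:
Bags: B1 = {d, e, j}  B2 = {c, d, e}  B3 = {a, c, e}  B4 = {c, e, g}  B5 = {a, e, i}  B6 = {b, c, d}  B7 = {c, e, f}  B8 = {e, h, j}
Tree: B1–B2, B2–B3, B3–B4, B3–B5, B2–B6, B2–B7, B1–B8
Every bag has size at most 3, so the width is 3 − 1 = 2 and tw(G) ≤ 2. On the other hand G contains the 3-clique {d, e, j}. A clique must lie in a single bag of any decomposition, so no decomposition can have width below 2. Hence tw(G) = 2 exactly.

2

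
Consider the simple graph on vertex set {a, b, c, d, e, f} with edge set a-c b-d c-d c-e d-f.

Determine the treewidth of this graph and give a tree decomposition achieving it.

Treewidth 1.
One such decomposition:
Bags: B1 = {a, c}  B2 = {c, d}  B3 = {c, e}  B4 = {d, f}  B5 = {b, d}
Tree: B1–B2, B2–B3, B2–B4, B4–B5

Every bag has size at most 2, so the width is 2 − 1 = 1 and tw(G) ≤ 1. G has an edge, so its treewidth is at least 1. Hence tw(G) = 1 exactly.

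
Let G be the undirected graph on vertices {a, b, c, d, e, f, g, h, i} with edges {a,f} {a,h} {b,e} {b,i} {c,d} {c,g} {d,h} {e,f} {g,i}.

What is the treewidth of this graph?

A width-2 tree decomposition is:
Bags: B1 = {b, e, f}  B2 = {b, f, i}  B3 = {f, g, i}  B4 = {c, f, g}  B5 = {c, d, f}  B6 = {d, f, h}  B7 = {a, f, h}
Tree: B1–B2, B2–B3, B3–B4, B4–B5, B5–B6, B6–B7
The largest bag has 3 vertices, giving width 2; this decomposition certifies tw(G) ≤ 2. The edges f–e–b–i–g–c–d–h–a–f form a cycle, so G is not a tree and its treewidth is at least 2. Combining the bounds, tw(G) = 2.

2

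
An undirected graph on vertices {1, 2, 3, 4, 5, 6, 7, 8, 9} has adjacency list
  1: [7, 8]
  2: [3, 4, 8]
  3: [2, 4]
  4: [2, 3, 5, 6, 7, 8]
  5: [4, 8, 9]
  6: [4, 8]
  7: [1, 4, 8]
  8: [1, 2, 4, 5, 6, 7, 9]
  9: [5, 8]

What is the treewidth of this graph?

2

A width-2 tree decomposition is:
Bags: B1 = {2, 4, 8}  B2 = {4, 6, 8}  B3 = {4, 7, 8}  B4 = {1, 7, 8}  B5 = {4, 5, 8}  B6 = {2, 3, 4}  B7 = {5, 8, 9}
Tree: B1–B2, B1–B3, B3–B4, B2–B5, B1–B6, B5–B7
The largest bag has 3 vertices, giving width 2; this decomposition certifies tw(G) ≤ 2. For the lower bound, the 3 vertices {1, 7, 8} are pairwise adjacent, and any tree decomposition puts a clique entirely inside one bag — forcing width ≥ 2. The upper and lower bounds meet at 2, so that is the treewidth.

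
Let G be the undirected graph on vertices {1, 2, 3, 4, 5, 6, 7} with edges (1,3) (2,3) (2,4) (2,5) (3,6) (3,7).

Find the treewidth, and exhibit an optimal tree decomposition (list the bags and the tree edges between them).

Treewidth 1.
One such decomposition:
Bags: B1 = {1, 3}  B2 = {3, 7}  B3 = {2, 3}  B4 = {2, 4}  B5 = {3, 6}  B6 = {2, 5}
Tree: B1–B2, B2–B3, B3–B4, B2–B5, B3–B6

The largest bag has 2 vertices, giving width 1; this decomposition certifies tw(G) ≤ 1. G has an edge, so its treewidth is at least 1. Hence tw(G) = 1 exactly.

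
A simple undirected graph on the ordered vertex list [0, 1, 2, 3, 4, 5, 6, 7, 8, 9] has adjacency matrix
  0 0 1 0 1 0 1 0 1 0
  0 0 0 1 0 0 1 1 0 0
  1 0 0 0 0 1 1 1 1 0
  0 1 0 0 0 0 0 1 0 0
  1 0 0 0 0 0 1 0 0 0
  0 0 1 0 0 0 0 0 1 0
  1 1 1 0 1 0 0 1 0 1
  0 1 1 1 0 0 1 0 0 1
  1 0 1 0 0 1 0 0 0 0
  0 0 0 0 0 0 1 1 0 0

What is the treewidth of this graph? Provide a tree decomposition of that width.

The largest bag has 3 vertices, giving width 2; this decomposition certifies tw(G) ≤ 2. Conversely, {0, 2, 8} is a clique of size 3, and the vertices of any clique must share a bag in every tree decomposition; so some bag has ≥ 3 vertices and tw(G) ≥ 2. Hence tw(G) = 2 exactly.

Treewidth 2.
One such decomposition:
Bags: B1 = {6, 7, 9}  B2 = {2, 6, 7}  B3 = {1, 6, 7}  B4 = {0, 2, 6}  B5 = {0, 2, 8}  B6 = {0, 4, 6}  B7 = {2, 5, 8}  B8 = {1, 3, 7}
Tree: B1–B2, B2–B3, B2–B4, B4–B5, B4–B6, B5–B7, B3–B8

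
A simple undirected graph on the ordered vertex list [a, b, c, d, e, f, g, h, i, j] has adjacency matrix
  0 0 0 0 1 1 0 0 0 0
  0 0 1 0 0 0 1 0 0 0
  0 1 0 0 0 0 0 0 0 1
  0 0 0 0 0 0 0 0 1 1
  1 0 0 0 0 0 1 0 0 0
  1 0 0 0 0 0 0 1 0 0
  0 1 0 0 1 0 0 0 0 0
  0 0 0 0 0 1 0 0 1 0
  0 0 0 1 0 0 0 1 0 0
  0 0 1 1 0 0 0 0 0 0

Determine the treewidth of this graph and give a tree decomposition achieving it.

Treewidth 2.
One such decomposition:
Bags: B1 = {b, c, g}  B2 = {c, g, j}  B3 = {d, g, j}  B4 = {d, g, i}  B5 = {g, h, i}  B6 = {f, g, h}  B7 = {a, f, g}  B8 = {a, e, g}
Tree: B1–B2, B2–B3, B3–B4, B4–B5, B5–B6, B6–B7, B7–B8

The largest bag has 3 vertices, giving width 2; this decomposition certifies tw(G) ≤ 2. For the lower bound, G contains the cycle g–b–c–j–d–i–h–f–a–e–g, so G is not a forest; only forests have treewidth ≤ 1, hence tw(G) ≥ 2. Hence tw(G) = 2 exactly.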